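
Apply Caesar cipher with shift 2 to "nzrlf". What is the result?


Caesar cipher: shift "nzrlf" by 2
  'n' (pos 13) + 2 = pos 15 = 'p'
  'z' (pos 25) + 2 = pos 1 = 'b'
  'r' (pos 17) + 2 = pos 19 = 't'
  'l' (pos 11) + 2 = pos 13 = 'n'
  'f' (pos 5) + 2 = pos 7 = 'h'
Result: pbtnh

pbtnh


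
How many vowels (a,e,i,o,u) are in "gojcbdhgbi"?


Input: gojcbdhgbi
Checking each character:
  'g' at position 0: consonant
  'o' at position 1: vowel (running total: 1)
  'j' at position 2: consonant
  'c' at position 3: consonant
  'b' at position 4: consonant
  'd' at position 5: consonant
  'h' at position 6: consonant
  'g' at position 7: consonant
  'b' at position 8: consonant
  'i' at position 9: vowel (running total: 2)
Total vowels: 2

2


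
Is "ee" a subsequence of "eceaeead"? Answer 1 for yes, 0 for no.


Check if "ee" is a subsequence of "eceaeead"
Greedy scan:
  Position 0 ('e'): matches sub[0] = 'e'
  Position 1 ('c'): no match needed
  Position 2 ('e'): matches sub[1] = 'e'
  Position 3 ('a'): no match needed
  Position 4 ('e'): no match needed
  Position 5 ('e'): no match needed
  Position 6 ('a'): no match needed
  Position 7 ('d'): no match needed
All 2 characters matched => is a subsequence

1


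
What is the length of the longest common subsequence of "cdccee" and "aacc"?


LCS of "cdccee" and "aacc"
DP table:
           a    a    c    c
      0    0    0    0    0
  c   0    0    0    1    1
  d   0    0    0    1    1
  c   0    0    0    1    2
  c   0    0    0    1    2
  e   0    0    0    1    2
  e   0    0    0    1    2
LCS length = dp[6][4] = 2

2


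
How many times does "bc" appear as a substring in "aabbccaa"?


Searching for "bc" in "aabbccaa"
Scanning each position:
  Position 0: "aa" => no
  Position 1: "ab" => no
  Position 2: "bb" => no
  Position 3: "bc" => MATCH
  Position 4: "cc" => no
  Position 5: "ca" => no
  Position 6: "aa" => no
Total occurrences: 1

1


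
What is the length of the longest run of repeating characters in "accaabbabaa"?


Input: "accaabbabaa"
Scanning for longest run:
  Position 1 ('c'): new char, reset run to 1
  Position 2 ('c'): continues run of 'c', length=2
  Position 3 ('a'): new char, reset run to 1
  Position 4 ('a'): continues run of 'a', length=2
  Position 5 ('b'): new char, reset run to 1
  Position 6 ('b'): continues run of 'b', length=2
  Position 7 ('a'): new char, reset run to 1
  Position 8 ('b'): new char, reset run to 1
  Position 9 ('a'): new char, reset run to 1
  Position 10 ('a'): continues run of 'a', length=2
Longest run: 'c' with length 2

2


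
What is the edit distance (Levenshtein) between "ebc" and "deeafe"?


Computing edit distance: "ebc" -> "deeafe"
DP table:
           d    e    e    a    f    e
      0    1    2    3    4    5    6
  e   1    1    1    2    3    4    5
  b   2    2    2    2    3    4    5
  c   3    3    3    3    3    4    5
Edit distance = dp[3][6] = 5

5


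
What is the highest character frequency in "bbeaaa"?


Input: bbeaaa
Character counts:
  'a': 3
  'b': 2
  'e': 1
Maximum frequency: 3

3


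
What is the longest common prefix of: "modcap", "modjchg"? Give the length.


Words: modcap, modjchg
  Position 0: all 'm' => match
  Position 1: all 'o' => match
  Position 2: all 'd' => match
  Position 3: ('c', 'j') => mismatch, stop
LCP = "mod" (length 3)

3


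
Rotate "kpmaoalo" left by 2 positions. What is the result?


Input: "kpmaoalo", rotate left by 2
First 2 characters: "kp"
Remaining characters: "maoalo"
Concatenate remaining + first: "maoalo" + "kp" = "maoalokp"

maoalokp


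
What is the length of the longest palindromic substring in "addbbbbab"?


Input: "addbbbbab"
Checking substrings for palindromes:
  [3:7] "bbbb" (len 4) => palindrome
  [3:6] "bbb" (len 3) => palindrome
  [4:7] "bbb" (len 3) => palindrome
  [6:9] "bab" (len 3) => palindrome
  [1:3] "dd" (len 2) => palindrome
  [3:5] "bb" (len 2) => palindrome
Longest palindromic substring: "bbbb" with length 4

4


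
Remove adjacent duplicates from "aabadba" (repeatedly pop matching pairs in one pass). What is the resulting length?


Input: aabadba
Stack-based adjacent duplicate removal:
  Read 'a': push. Stack: a
  Read 'a': matches stack top 'a' => pop. Stack: (empty)
  Read 'b': push. Stack: b
  Read 'a': push. Stack: ba
  Read 'd': push. Stack: bad
  Read 'b': push. Stack: badb
  Read 'a': push. Stack: badba
Final stack: "badba" (length 5)

5


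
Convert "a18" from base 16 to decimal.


Input: "a18" in base 16
Positional expansion:
  Digit 'a' (value 10) x 16^2 = 2560
  Digit '1' (value 1) x 16^1 = 16
  Digit '8' (value 8) x 16^0 = 8
Sum = 2584

2584


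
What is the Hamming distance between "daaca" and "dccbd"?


Comparing "daaca" and "dccbd" position by position:
  Position 0: 'd' vs 'd' => same
  Position 1: 'a' vs 'c' => differ
  Position 2: 'a' vs 'c' => differ
  Position 3: 'c' vs 'b' => differ
  Position 4: 'a' vs 'd' => differ
Total differences (Hamming distance): 4

4


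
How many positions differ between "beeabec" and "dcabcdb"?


Comparing "beeabec" and "dcabcdb" position by position:
  Position 0: 'b' vs 'd' => DIFFER
  Position 1: 'e' vs 'c' => DIFFER
  Position 2: 'e' vs 'a' => DIFFER
  Position 3: 'a' vs 'b' => DIFFER
  Position 4: 'b' vs 'c' => DIFFER
  Position 5: 'e' vs 'd' => DIFFER
  Position 6: 'c' vs 'b' => DIFFER
Positions that differ: 7

7


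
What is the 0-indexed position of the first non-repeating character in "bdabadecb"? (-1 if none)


Input: bdabadecb
Character frequencies:
  'a': 2
  'b': 3
  'c': 1
  'd': 2
  'e': 1
Scanning left to right for freq == 1:
  Position 0 ('b'): freq=3, skip
  Position 1 ('d'): freq=2, skip
  Position 2 ('a'): freq=2, skip
  Position 3 ('b'): freq=3, skip
  Position 4 ('a'): freq=2, skip
  Position 5 ('d'): freq=2, skip
  Position 6 ('e'): unique! => answer = 6

6


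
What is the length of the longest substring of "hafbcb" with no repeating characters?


Input: "hafbcb"
Sliding window (track last position of each char):
  Position 0 ('h'): window [0,0] length 1 -- new best
  Position 1 ('a'): window [0,1] length 2 -- new best
  Position 2 ('f'): window [0,2] length 3 -- new best
  Position 3 ('b'): window [0,3] length 4 -- new best
  Position 4 ('c'): window [0,4] length 5 -- new best
  Position 5 ('b'): repeat (last at 3), move window start to 4
  Position 5 ('b'): window [4,5] length 2
Longest substring with no repeats: "hafbc" with length 5

5


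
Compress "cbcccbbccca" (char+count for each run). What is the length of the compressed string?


Input: cbcccbbccca
Runs:
  'c' x 1 => "c1"
  'b' x 1 => "b1"
  'c' x 3 => "c3"
  'b' x 2 => "b2"
  'c' x 3 => "c3"
  'a' x 1 => "a1"
Compressed: "c1b1c3b2c3a1"
Compressed length: 12

12


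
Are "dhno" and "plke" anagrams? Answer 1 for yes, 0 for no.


Strings: "dhno", "plke"
Sorted first:  dhno
Sorted second: eklp
Differ at position 0: 'd' vs 'e' => not anagrams

0


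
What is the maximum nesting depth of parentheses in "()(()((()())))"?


Input: "()(()((()())))"
Tracking depth:
  Position 0 '(': depth becomes 1
  Position 1 ')': depth becomes 0
  Position 2 '(': depth becomes 1
  Position 3 '(': depth becomes 2
  Position 4 ')': depth becomes 1
  Position 5 '(': depth becomes 2
  Position 6 '(': depth becomes 3
  Position 7 '(': depth becomes 4
  Position 8 ')': depth becomes 3
  Position 9 '(': depth becomes 4
  Position 10 ')': depth becomes 3
  Position 11 ')': depth becomes 2
  Position 12 ')': depth becomes 1
  Position 13 ')': depth becomes 0
Maximum depth reached: 4

4


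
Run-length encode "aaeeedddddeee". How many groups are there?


Input: aaeeedddddeee
Scanning for consecutive runs:
  Group 1: 'a' x 2 (positions 0-1)
  Group 2: 'e' x 3 (positions 2-4)
  Group 3: 'd' x 5 (positions 5-9)
  Group 4: 'e' x 3 (positions 10-12)
Total groups: 4

4


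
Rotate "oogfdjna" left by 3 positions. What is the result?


Input: "oogfdjna", rotate left by 3
First 3 characters: "oog"
Remaining characters: "fdjna"
Concatenate remaining + first: "fdjna" + "oog" = "fdjnaoog"

fdjnaoog


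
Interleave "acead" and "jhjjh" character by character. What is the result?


Interleaving "acead" and "jhjjh":
  Position 0: 'a' from first, 'j' from second => "aj"
  Position 1: 'c' from first, 'h' from second => "ch"
  Position 2: 'e' from first, 'j' from second => "ej"
  Position 3: 'a' from first, 'j' from second => "aj"
  Position 4: 'd' from first, 'h' from second => "dh"
Result: ajchejajdh

ajchejajdh


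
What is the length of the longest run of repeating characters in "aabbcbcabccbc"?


Input: "aabbcbcabccbc"
Scanning for longest run:
  Position 1 ('a'): continues run of 'a', length=2
  Position 2 ('b'): new char, reset run to 1
  Position 3 ('b'): continues run of 'b', length=2
  Position 4 ('c'): new char, reset run to 1
  Position 5 ('b'): new char, reset run to 1
  Position 6 ('c'): new char, reset run to 1
  Position 7 ('a'): new char, reset run to 1
  Position 8 ('b'): new char, reset run to 1
  Position 9 ('c'): new char, reset run to 1
  Position 10 ('c'): continues run of 'c', length=2
  Position 11 ('b'): new char, reset run to 1
  Position 12 ('c'): new char, reset run to 1
Longest run: 'a' with length 2

2


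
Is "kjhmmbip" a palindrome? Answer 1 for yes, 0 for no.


Input: kjhmmbip
Reversed: pibmmhjk
  Compare pos 0 ('k') with pos 7 ('p'): MISMATCH
  Compare pos 1 ('j') with pos 6 ('i'): MISMATCH
  Compare pos 2 ('h') with pos 5 ('b'): MISMATCH
  Compare pos 3 ('m') with pos 4 ('m'): match
Result: not a palindrome

0


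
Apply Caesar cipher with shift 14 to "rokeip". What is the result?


Caesar cipher: shift "rokeip" by 14
  'r' (pos 17) + 14 = pos 5 = 'f'
  'o' (pos 14) + 14 = pos 2 = 'c'
  'k' (pos 10) + 14 = pos 24 = 'y'
  'e' (pos 4) + 14 = pos 18 = 's'
  'i' (pos 8) + 14 = pos 22 = 'w'
  'p' (pos 15) + 14 = pos 3 = 'd'
Result: fcyswd

fcyswd


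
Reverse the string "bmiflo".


Input: bmiflo
Reading characters right to left:
  Position 5: 'o'
  Position 4: 'l'
  Position 3: 'f'
  Position 2: 'i'
  Position 1: 'm'
  Position 0: 'b'
Reversed: olfimb

olfimb


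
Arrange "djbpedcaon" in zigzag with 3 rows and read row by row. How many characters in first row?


Zigzag "djbpedcaon" into 3 rows:
Placing characters:
  'd' => row 0
  'j' => row 1
  'b' => row 2
  'p' => row 1
  'e' => row 0
  'd' => row 1
  'c' => row 2
  'a' => row 1
  'o' => row 0
  'n' => row 1
Rows:
  Row 0: "deo"
  Row 1: "jpdan"
  Row 2: "bc"
First row length: 3

3


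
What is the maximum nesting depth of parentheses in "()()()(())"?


Input: "()()()(())"
Tracking depth:
  Position 0 '(': depth becomes 1
  Position 1 ')': depth becomes 0
  Position 2 '(': depth becomes 1
  Position 3 ')': depth becomes 0
  Position 4 '(': depth becomes 1
  Position 5 ')': depth becomes 0
  Position 6 '(': depth becomes 1
  Position 7 '(': depth becomes 2
  Position 8 ')': depth becomes 1
  Position 9 ')': depth becomes 0
Maximum depth reached: 2

2


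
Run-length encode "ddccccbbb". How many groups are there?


Input: ddccccbbb
Scanning for consecutive runs:
  Group 1: 'd' x 2 (positions 0-1)
  Group 2: 'c' x 4 (positions 2-5)
  Group 3: 'b' x 3 (positions 6-8)
Total groups: 3

3


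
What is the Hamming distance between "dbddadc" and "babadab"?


Comparing "dbddadc" and "babadab" position by position:
  Position 0: 'd' vs 'b' => differ
  Position 1: 'b' vs 'a' => differ
  Position 2: 'd' vs 'b' => differ
  Position 3: 'd' vs 'a' => differ
  Position 4: 'a' vs 'd' => differ
  Position 5: 'd' vs 'a' => differ
  Position 6: 'c' vs 'b' => differ
Total differences (Hamming distance): 7

7


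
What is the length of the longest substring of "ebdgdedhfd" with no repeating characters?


Input: "ebdgdedhfd"
Sliding window (track last position of each char):
  Position 0 ('e'): window [0,0] length 1 -- new best
  Position 1 ('b'): window [0,1] length 2 -- new best
  Position 2 ('d'): window [0,2] length 3 -- new best
  Position 3 ('g'): window [0,3] length 4 -- new best
  Position 4 ('d'): repeat (last at 2), move window start to 3
  Position 4 ('d'): window [3,4] length 2
  Position 5 ('e'): window [3,5] length 3
  Position 6 ('d'): repeat (last at 4), move window start to 5
  Position 6 ('d'): window [5,6] length 2
  Position 7 ('h'): window [5,7] length 3
  Position 8 ('f'): window [5,8] length 4
  Position 9 ('d'): repeat (last at 6), move window start to 7
  Position 9 ('d'): window [7,9] length 3
Longest substring with no repeats: "ebdg" with length 4

4


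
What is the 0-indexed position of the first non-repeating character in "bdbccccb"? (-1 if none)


Input: bdbccccb
Character frequencies:
  'b': 3
  'c': 4
  'd': 1
Scanning left to right for freq == 1:
  Position 0 ('b'): freq=3, skip
  Position 1 ('d'): unique! => answer = 1

1


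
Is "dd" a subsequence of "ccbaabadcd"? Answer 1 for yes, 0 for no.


Check if "dd" is a subsequence of "ccbaabadcd"
Greedy scan:
  Position 0 ('c'): no match needed
  Position 1 ('c'): no match needed
  Position 2 ('b'): no match needed
  Position 3 ('a'): no match needed
  Position 4 ('a'): no match needed
  Position 5 ('b'): no match needed
  Position 6 ('a'): no match needed
  Position 7 ('d'): matches sub[0] = 'd'
  Position 8 ('c'): no match needed
  Position 9 ('d'): matches sub[1] = 'd'
All 2 characters matched => is a subsequence

1


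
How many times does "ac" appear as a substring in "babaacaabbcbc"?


Searching for "ac" in "babaacaabbcbc"
Scanning each position:
  Position 0: "ba" => no
  Position 1: "ab" => no
  Position 2: "ba" => no
  Position 3: "aa" => no
  Position 4: "ac" => MATCH
  Position 5: "ca" => no
  Position 6: "aa" => no
  Position 7: "ab" => no
  Position 8: "bb" => no
  Position 9: "bc" => no
  Position 10: "cb" => no
  Position 11: "bc" => no
Total occurrences: 1

1


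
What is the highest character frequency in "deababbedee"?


Input: deababbedee
Character counts:
  'a': 2
  'b': 3
  'd': 2
  'e': 4
Maximum frequency: 4

4


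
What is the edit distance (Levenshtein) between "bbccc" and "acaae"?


Computing edit distance: "bbccc" -> "acaae"
DP table:
           a    c    a    a    e
      0    1    2    3    4    5
  b   1    1    2    3    4    5
  b   2    2    2    3    4    5
  c   3    3    2    3    4    5
  c   4    4    3    3    4    5
  c   5    5    4    4    4    5
Edit distance = dp[5][5] = 5

5


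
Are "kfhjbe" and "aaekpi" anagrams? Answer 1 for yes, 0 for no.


Strings: "kfhjbe", "aaekpi"
Sorted first:  befhjk
Sorted second: aaeikp
Differ at position 0: 'b' vs 'a' => not anagrams

0


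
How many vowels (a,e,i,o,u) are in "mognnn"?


Input: mognnn
Checking each character:
  'm' at position 0: consonant
  'o' at position 1: vowel (running total: 1)
  'g' at position 2: consonant
  'n' at position 3: consonant
  'n' at position 4: consonant
  'n' at position 5: consonant
Total vowels: 1

1


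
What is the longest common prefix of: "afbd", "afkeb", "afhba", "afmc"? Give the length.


Words: afbd, afkeb, afhba, afmc
  Position 0: all 'a' => match
  Position 1: all 'f' => match
  Position 2: ('b', 'k', 'h', 'm') => mismatch, stop
LCP = "af" (length 2)

2


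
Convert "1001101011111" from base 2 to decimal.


Input: "1001101011111" in base 2
Positional expansion:
  Digit '1' (value 1) x 2^12 = 4096
  Digit '0' (value 0) x 2^11 = 0
  Digit '0' (value 0) x 2^10 = 0
  Digit '1' (value 1) x 2^9 = 512
  Digit '1' (value 1) x 2^8 = 256
  Digit '0' (value 0) x 2^7 = 0
  Digit '1' (value 1) x 2^6 = 64
  Digit '0' (value 0) x 2^5 = 0
  Digit '1' (value 1) x 2^4 = 16
  Digit '1' (value 1) x 2^3 = 8
  Digit '1' (value 1) x 2^2 = 4
  Digit '1' (value 1) x 2^1 = 2
  Digit '1' (value 1) x 2^0 = 1
Sum = 4959

4959


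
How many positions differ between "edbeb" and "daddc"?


Comparing "edbeb" and "daddc" position by position:
  Position 0: 'e' vs 'd' => DIFFER
  Position 1: 'd' vs 'a' => DIFFER
  Position 2: 'b' vs 'd' => DIFFER
  Position 3: 'e' vs 'd' => DIFFER
  Position 4: 'b' vs 'c' => DIFFER
Positions that differ: 5

5


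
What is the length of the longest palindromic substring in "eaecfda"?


Input: "eaecfda"
Checking substrings for palindromes:
  [0:3] "eae" (len 3) => palindrome
Longest palindromic substring: "eae" with length 3

3


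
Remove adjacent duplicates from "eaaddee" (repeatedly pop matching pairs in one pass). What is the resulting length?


Input: eaaddee
Stack-based adjacent duplicate removal:
  Read 'e': push. Stack: e
  Read 'a': push. Stack: ea
  Read 'a': matches stack top 'a' => pop. Stack: e
  Read 'd': push. Stack: ed
  Read 'd': matches stack top 'd' => pop. Stack: e
  Read 'e': matches stack top 'e' => pop. Stack: (empty)
  Read 'e': push. Stack: e
Final stack: "e" (length 1)

1


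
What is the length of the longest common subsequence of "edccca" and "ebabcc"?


LCS of "edccca" and "ebabcc"
DP table:
           e    b    a    b    c    c
      0    0    0    0    0    0    0
  e   0    1    1    1    1    1    1
  d   0    1    1    1    1    1    1
  c   0    1    1    1    1    2    2
  c   0    1    1    1    1    2    3
  c   0    1    1    1    1    2    3
  a   0    1    1    2    2    2    3
LCS length = dp[6][6] = 3

3


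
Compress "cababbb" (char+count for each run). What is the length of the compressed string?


Input: cababbb
Runs:
  'c' x 1 => "c1"
  'a' x 1 => "a1"
  'b' x 1 => "b1"
  'a' x 1 => "a1"
  'b' x 3 => "b3"
Compressed: "c1a1b1a1b3"
Compressed length: 10

10


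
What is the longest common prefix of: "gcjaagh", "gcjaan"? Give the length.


Words: gcjaagh, gcjaan
  Position 0: all 'g' => match
  Position 1: all 'c' => match
  Position 2: all 'j' => match
  Position 3: all 'a' => match
  Position 4: all 'a' => match
  Position 5: ('g', 'n') => mismatch, stop
LCP = "gcjaa" (length 5)

5


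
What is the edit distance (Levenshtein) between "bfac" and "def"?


Computing edit distance: "bfac" -> "def"
DP table:
           d    e    f
      0    1    2    3
  b   1    1    2    3
  f   2    2    2    2
  a   3    3    3    3
  c   4    4    4    4
Edit distance = dp[4][3] = 4

4


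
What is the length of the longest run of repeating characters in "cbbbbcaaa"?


Input: "cbbbbcaaa"
Scanning for longest run:
  Position 1 ('b'): new char, reset run to 1
  Position 2 ('b'): continues run of 'b', length=2
  Position 3 ('b'): continues run of 'b', length=3
  Position 4 ('b'): continues run of 'b', length=4
  Position 5 ('c'): new char, reset run to 1
  Position 6 ('a'): new char, reset run to 1
  Position 7 ('a'): continues run of 'a', length=2
  Position 8 ('a'): continues run of 'a', length=3
Longest run: 'b' with length 4

4


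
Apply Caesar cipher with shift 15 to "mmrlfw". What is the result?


Caesar cipher: shift "mmrlfw" by 15
  'm' (pos 12) + 15 = pos 1 = 'b'
  'm' (pos 12) + 15 = pos 1 = 'b'
  'r' (pos 17) + 15 = pos 6 = 'g'
  'l' (pos 11) + 15 = pos 0 = 'a'
  'f' (pos 5) + 15 = pos 20 = 'u'
  'w' (pos 22) + 15 = pos 11 = 'l'
Result: bbgaul

bbgaul


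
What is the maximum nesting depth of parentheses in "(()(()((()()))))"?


Input: "(()(()((()()))))"
Tracking depth:
  Position 0 '(': depth becomes 1
  Position 1 '(': depth becomes 2
  Position 2 ')': depth becomes 1
  Position 3 '(': depth becomes 2
  Position 4 '(': depth becomes 3
  Position 5 ')': depth becomes 2
  Position 6 '(': depth becomes 3
  Position 7 '(': depth becomes 4
  Position 8 '(': depth becomes 5
  Position 9 ')': depth becomes 4
  Position 10 '(': depth becomes 5
  Position 11 ')': depth becomes 4
  Position 12 ')': depth becomes 3
  Position 13 ')': depth becomes 2
  Position 14 ')': depth becomes 1
  Position 15 ')': depth becomes 0
Maximum depth reached: 5

5


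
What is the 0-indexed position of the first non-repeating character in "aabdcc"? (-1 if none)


Input: aabdcc
Character frequencies:
  'a': 2
  'b': 1
  'c': 2
  'd': 1
Scanning left to right for freq == 1:
  Position 0 ('a'): freq=2, skip
  Position 1 ('a'): freq=2, skip
  Position 2 ('b'): unique! => answer = 2

2


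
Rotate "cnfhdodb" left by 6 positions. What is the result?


Input: "cnfhdodb", rotate left by 6
First 6 characters: "cnfhdo"
Remaining characters: "db"
Concatenate remaining + first: "db" + "cnfhdo" = "dbcnfhdo"

dbcnfhdo


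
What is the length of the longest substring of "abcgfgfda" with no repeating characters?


Input: "abcgfgfda"
Sliding window (track last position of each char):
  Position 0 ('a'): window [0,0] length 1 -- new best
  Position 1 ('b'): window [0,1] length 2 -- new best
  Position 2 ('c'): window [0,2] length 3 -- new best
  Position 3 ('g'): window [0,3] length 4 -- new best
  Position 4 ('f'): window [0,4] length 5 -- new best
  Position 5 ('g'): repeat (last at 3), move window start to 4
  Position 5 ('g'): window [4,5] length 2
  Position 6 ('f'): repeat (last at 4), move window start to 5
  Position 6 ('f'): window [5,6] length 2
  Position 7 ('d'): window [5,7] length 3
  Position 8 ('a'): window [5,8] length 4
Longest substring with no repeats: "abcgf" with length 5

5


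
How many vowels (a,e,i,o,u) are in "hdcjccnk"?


Input: hdcjccnk
Checking each character:
  'h' at position 0: consonant
  'd' at position 1: consonant
  'c' at position 2: consonant
  'j' at position 3: consonant
  'c' at position 4: consonant
  'c' at position 5: consonant
  'n' at position 6: consonant
  'k' at position 7: consonant
Total vowels: 0

0


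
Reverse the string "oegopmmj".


Input: oegopmmj
Reading characters right to left:
  Position 7: 'j'
  Position 6: 'm'
  Position 5: 'm'
  Position 4: 'p'
  Position 3: 'o'
  Position 2: 'g'
  Position 1: 'e'
  Position 0: 'o'
Reversed: jmmpogeo

jmmpogeo


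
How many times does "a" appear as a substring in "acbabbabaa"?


Searching for "a" in "acbabbabaa"
Scanning each position:
  Position 0: "a" => MATCH
  Position 1: "c" => no
  Position 2: "b" => no
  Position 3: "a" => MATCH
  Position 4: "b" => no
  Position 5: "b" => no
  Position 6: "a" => MATCH
  Position 7: "b" => no
  Position 8: "a" => MATCH
  Position 9: "a" => MATCH
Total occurrences: 5

5


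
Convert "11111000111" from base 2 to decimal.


Input: "11111000111" in base 2
Positional expansion:
  Digit '1' (value 1) x 2^10 = 1024
  Digit '1' (value 1) x 2^9 = 512
  Digit '1' (value 1) x 2^8 = 256
  Digit '1' (value 1) x 2^7 = 128
  Digit '1' (value 1) x 2^6 = 64
  Digit '0' (value 0) x 2^5 = 0
  Digit '0' (value 0) x 2^4 = 0
  Digit '0' (value 0) x 2^3 = 0
  Digit '1' (value 1) x 2^2 = 4
  Digit '1' (value 1) x 2^1 = 2
  Digit '1' (value 1) x 2^0 = 1
Sum = 1991

1991


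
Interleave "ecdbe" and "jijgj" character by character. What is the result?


Interleaving "ecdbe" and "jijgj":
  Position 0: 'e' from first, 'j' from second => "ej"
  Position 1: 'c' from first, 'i' from second => "ci"
  Position 2: 'd' from first, 'j' from second => "dj"
  Position 3: 'b' from first, 'g' from second => "bg"
  Position 4: 'e' from first, 'j' from second => "ej"
Result: ejcidjbgej

ejcidjbgej


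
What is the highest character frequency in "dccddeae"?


Input: dccddeae
Character counts:
  'a': 1
  'c': 2
  'd': 3
  'e': 2
Maximum frequency: 3

3


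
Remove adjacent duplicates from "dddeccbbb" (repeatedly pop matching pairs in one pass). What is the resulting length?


Input: dddeccbbb
Stack-based adjacent duplicate removal:
  Read 'd': push. Stack: d
  Read 'd': matches stack top 'd' => pop. Stack: (empty)
  Read 'd': push. Stack: d
  Read 'e': push. Stack: de
  Read 'c': push. Stack: dec
  Read 'c': matches stack top 'c' => pop. Stack: de
  Read 'b': push. Stack: deb
  Read 'b': matches stack top 'b' => pop. Stack: de
  Read 'b': push. Stack: deb
Final stack: "deb" (length 3)

3


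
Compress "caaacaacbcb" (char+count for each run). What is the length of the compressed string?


Input: caaacaacbcb
Runs:
  'c' x 1 => "c1"
  'a' x 3 => "a3"
  'c' x 1 => "c1"
  'a' x 2 => "a2"
  'c' x 1 => "c1"
  'b' x 1 => "b1"
  'c' x 1 => "c1"
  'b' x 1 => "b1"
Compressed: "c1a3c1a2c1b1c1b1"
Compressed length: 16

16


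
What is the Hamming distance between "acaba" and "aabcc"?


Comparing "acaba" and "aabcc" position by position:
  Position 0: 'a' vs 'a' => same
  Position 1: 'c' vs 'a' => differ
  Position 2: 'a' vs 'b' => differ
  Position 3: 'b' vs 'c' => differ
  Position 4: 'a' vs 'c' => differ
Total differences (Hamming distance): 4

4


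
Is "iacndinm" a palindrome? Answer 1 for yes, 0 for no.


Input: iacndinm
Reversed: mnidncai
  Compare pos 0 ('i') with pos 7 ('m'): MISMATCH
  Compare pos 1 ('a') with pos 6 ('n'): MISMATCH
  Compare pos 2 ('c') with pos 5 ('i'): MISMATCH
  Compare pos 3 ('n') with pos 4 ('d'): MISMATCH
Result: not a palindrome

0


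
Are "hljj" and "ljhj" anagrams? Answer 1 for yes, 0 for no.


Strings: "hljj", "ljhj"
Sorted first:  hjjl
Sorted second: hjjl
Sorted forms match => anagrams

1


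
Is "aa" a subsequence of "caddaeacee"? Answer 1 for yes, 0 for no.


Check if "aa" is a subsequence of "caddaeacee"
Greedy scan:
  Position 0 ('c'): no match needed
  Position 1 ('a'): matches sub[0] = 'a'
  Position 2 ('d'): no match needed
  Position 3 ('d'): no match needed
  Position 4 ('a'): matches sub[1] = 'a'
  Position 5 ('e'): no match needed
  Position 6 ('a'): no match needed
  Position 7 ('c'): no match needed
  Position 8 ('e'): no match needed
  Position 9 ('e'): no match needed
All 2 characters matched => is a subsequence

1


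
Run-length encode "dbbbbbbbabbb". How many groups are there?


Input: dbbbbbbbabbb
Scanning for consecutive runs:
  Group 1: 'd' x 1 (positions 0-0)
  Group 2: 'b' x 7 (positions 1-7)
  Group 3: 'a' x 1 (positions 8-8)
  Group 4: 'b' x 3 (positions 9-11)
Total groups: 4

4


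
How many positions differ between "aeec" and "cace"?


Comparing "aeec" and "cace" position by position:
  Position 0: 'a' vs 'c' => DIFFER
  Position 1: 'e' vs 'a' => DIFFER
  Position 2: 'e' vs 'c' => DIFFER
  Position 3: 'c' vs 'e' => DIFFER
Positions that differ: 4

4


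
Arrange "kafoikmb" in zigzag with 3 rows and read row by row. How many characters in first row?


Zigzag "kafoikmb" into 3 rows:
Placing characters:
  'k' => row 0
  'a' => row 1
  'f' => row 2
  'o' => row 1
  'i' => row 0
  'k' => row 1
  'm' => row 2
  'b' => row 1
Rows:
  Row 0: "ki"
  Row 1: "aokb"
  Row 2: "fm"
First row length: 2

2


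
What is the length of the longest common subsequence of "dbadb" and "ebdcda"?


LCS of "dbadb" and "ebdcda"
DP table:
           e    b    d    c    d    a
      0    0    0    0    0    0    0
  d   0    0    0    1    1    1    1
  b   0    0    1    1    1    1    1
  a   0    0    1    1    1    1    2
  d   0    0    1    2    2    2    2
  b   0    0    1    2    2    2    2
LCS length = dp[5][6] = 2

2


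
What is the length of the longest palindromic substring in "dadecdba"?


Input: "dadecdba"
Checking substrings for palindromes:
  [0:3] "dad" (len 3) => palindrome
Longest palindromic substring: "dad" with length 3

3


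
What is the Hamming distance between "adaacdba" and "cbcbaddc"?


Comparing "adaacdba" and "cbcbaddc" position by position:
  Position 0: 'a' vs 'c' => differ
  Position 1: 'd' vs 'b' => differ
  Position 2: 'a' vs 'c' => differ
  Position 3: 'a' vs 'b' => differ
  Position 4: 'c' vs 'a' => differ
  Position 5: 'd' vs 'd' => same
  Position 6: 'b' vs 'd' => differ
  Position 7: 'a' vs 'c' => differ
Total differences (Hamming distance): 7

7


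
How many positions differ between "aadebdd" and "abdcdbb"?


Comparing "aadebdd" and "abdcdbb" position by position:
  Position 0: 'a' vs 'a' => same
  Position 1: 'a' vs 'b' => DIFFER
  Position 2: 'd' vs 'd' => same
  Position 3: 'e' vs 'c' => DIFFER
  Position 4: 'b' vs 'd' => DIFFER
  Position 5: 'd' vs 'b' => DIFFER
  Position 6: 'd' vs 'b' => DIFFER
Positions that differ: 5

5


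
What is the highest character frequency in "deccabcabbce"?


Input: deccabcabbce
Character counts:
  'a': 2
  'b': 3
  'c': 4
  'd': 1
  'e': 2
Maximum frequency: 4

4


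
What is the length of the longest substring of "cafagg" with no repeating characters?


Input: "cafagg"
Sliding window (track last position of each char):
  Position 0 ('c'): window [0,0] length 1 -- new best
  Position 1 ('a'): window [0,1] length 2 -- new best
  Position 2 ('f'): window [0,2] length 3 -- new best
  Position 3 ('a'): repeat (last at 1), move window start to 2
  Position 3 ('a'): window [2,3] length 2
  Position 4 ('g'): window [2,4] length 3
  Position 5 ('g'): repeat (last at 4), move window start to 5
  Position 5 ('g'): window [5,5] length 1
Longest substring with no repeats: "caf" with length 3

3


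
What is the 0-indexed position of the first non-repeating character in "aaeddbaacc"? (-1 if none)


Input: aaeddbaacc
Character frequencies:
  'a': 4
  'b': 1
  'c': 2
  'd': 2
  'e': 1
Scanning left to right for freq == 1:
  Position 0 ('a'): freq=4, skip
  Position 1 ('a'): freq=4, skip
  Position 2 ('e'): unique! => answer = 2

2


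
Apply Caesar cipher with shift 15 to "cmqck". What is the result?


Caesar cipher: shift "cmqck" by 15
  'c' (pos 2) + 15 = pos 17 = 'r'
  'm' (pos 12) + 15 = pos 1 = 'b'
  'q' (pos 16) + 15 = pos 5 = 'f'
  'c' (pos 2) + 15 = pos 17 = 'r'
  'k' (pos 10) + 15 = pos 25 = 'z'
Result: rbfrz

rbfrz


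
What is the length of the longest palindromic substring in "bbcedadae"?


Input: "bbcedadae"
Checking substrings for palindromes:
  [4:7] "dad" (len 3) => palindrome
  [5:8] "ada" (len 3) => palindrome
  [0:2] "bb" (len 2) => palindrome
Longest palindromic substring: "dad" with length 3

3


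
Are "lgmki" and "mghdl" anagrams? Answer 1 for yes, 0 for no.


Strings: "lgmki", "mghdl"
Sorted first:  giklm
Sorted second: dghlm
Differ at position 0: 'g' vs 'd' => not anagrams

0


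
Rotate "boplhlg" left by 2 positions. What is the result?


Input: "boplhlg", rotate left by 2
First 2 characters: "bo"
Remaining characters: "plhlg"
Concatenate remaining + first: "plhlg" + "bo" = "plhlgbo"

plhlgbo


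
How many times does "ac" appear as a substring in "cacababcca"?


Searching for "ac" in "cacababcca"
Scanning each position:
  Position 0: "ca" => no
  Position 1: "ac" => MATCH
  Position 2: "ca" => no
  Position 3: "ab" => no
  Position 4: "ba" => no
  Position 5: "ab" => no
  Position 6: "bc" => no
  Position 7: "cc" => no
  Position 8: "ca" => no
Total occurrences: 1

1


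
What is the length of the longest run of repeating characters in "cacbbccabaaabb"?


Input: "cacbbccabaaabb"
Scanning for longest run:
  Position 1 ('a'): new char, reset run to 1
  Position 2 ('c'): new char, reset run to 1
  Position 3 ('b'): new char, reset run to 1
  Position 4 ('b'): continues run of 'b', length=2
  Position 5 ('c'): new char, reset run to 1
  Position 6 ('c'): continues run of 'c', length=2
  Position 7 ('a'): new char, reset run to 1
  Position 8 ('b'): new char, reset run to 1
  Position 9 ('a'): new char, reset run to 1
  Position 10 ('a'): continues run of 'a', length=2
  Position 11 ('a'): continues run of 'a', length=3
  Position 12 ('b'): new char, reset run to 1
  Position 13 ('b'): continues run of 'b', length=2
Longest run: 'a' with length 3

3


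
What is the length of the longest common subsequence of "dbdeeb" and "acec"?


LCS of "dbdeeb" and "acec"
DP table:
           a    c    e    c
      0    0    0    0    0
  d   0    0    0    0    0
  b   0    0    0    0    0
  d   0    0    0    0    0
  e   0    0    0    1    1
  e   0    0    0    1    1
  b   0    0    0    1    1
LCS length = dp[6][4] = 1

1


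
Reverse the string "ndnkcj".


Input: ndnkcj
Reading characters right to left:
  Position 5: 'j'
  Position 4: 'c'
  Position 3: 'k'
  Position 2: 'n'
  Position 1: 'd'
  Position 0: 'n'
Reversed: jckndn

jckndn


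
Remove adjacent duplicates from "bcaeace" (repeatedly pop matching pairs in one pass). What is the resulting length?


Input: bcaeace
Stack-based adjacent duplicate removal:
  Read 'b': push. Stack: b
  Read 'c': push. Stack: bc
  Read 'a': push. Stack: bca
  Read 'e': push. Stack: bcae
  Read 'a': push. Stack: bcaea
  Read 'c': push. Stack: bcaeac
  Read 'e': push. Stack: bcaeace
Final stack: "bcaeace" (length 7)

7


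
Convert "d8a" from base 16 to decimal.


Input: "d8a" in base 16
Positional expansion:
  Digit 'd' (value 13) x 16^2 = 3328
  Digit '8' (value 8) x 16^1 = 128
  Digit 'a' (value 10) x 16^0 = 10
Sum = 3466

3466


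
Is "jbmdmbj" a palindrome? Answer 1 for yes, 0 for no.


Input: jbmdmbj
Reversed: jbmdmbj
  Compare pos 0 ('j') with pos 6 ('j'): match
  Compare pos 1 ('b') with pos 5 ('b'): match
  Compare pos 2 ('m') with pos 4 ('m'): match
Result: palindrome

1


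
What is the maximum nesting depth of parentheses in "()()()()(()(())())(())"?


Input: "()()()()(()(())())(())"
Tracking depth:
  Position 0 '(': depth becomes 1
  Position 1 ')': depth becomes 0
  Position 2 '(': depth becomes 1
  Position 3 ')': depth becomes 0
  Position 4 '(': depth becomes 1
  Position 5 ')': depth becomes 0
  Position 6 '(': depth becomes 1
  Position 7 ')': depth becomes 0
  Position 8 '(': depth becomes 1
  Position 9 '(': depth becomes 2
  Position 10 ')': depth becomes 1
  Position 11 '(': depth becomes 2
  Position 12 '(': depth becomes 3
  Position 13 ')': depth becomes 2
  Position 14 ')': depth becomes 1
  Position 15 '(': depth becomes 2
  Position 16 ')': depth becomes 1
  Position 17 ')': depth becomes 0
  Position 18 '(': depth becomes 1
  Position 19 '(': depth becomes 2
  Position 20 ')': depth becomes 1
  Position 21 ')': depth becomes 0
Maximum depth reached: 3

3


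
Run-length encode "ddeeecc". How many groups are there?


Input: ddeeecc
Scanning for consecutive runs:
  Group 1: 'd' x 2 (positions 0-1)
  Group 2: 'e' x 3 (positions 2-4)
  Group 3: 'c' x 2 (positions 5-6)
Total groups: 3

3


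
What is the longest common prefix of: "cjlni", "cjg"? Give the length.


Words: cjlni, cjg
  Position 0: all 'c' => match
  Position 1: all 'j' => match
  Position 2: ('l', 'g') => mismatch, stop
LCP = "cj" (length 2)

2


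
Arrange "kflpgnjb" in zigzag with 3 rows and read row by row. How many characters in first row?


Zigzag "kflpgnjb" into 3 rows:
Placing characters:
  'k' => row 0
  'f' => row 1
  'l' => row 2
  'p' => row 1
  'g' => row 0
  'n' => row 1
  'j' => row 2
  'b' => row 1
Rows:
  Row 0: "kg"
  Row 1: "fpnb"
  Row 2: "lj"
First row length: 2

2


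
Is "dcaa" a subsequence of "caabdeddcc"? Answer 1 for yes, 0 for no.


Check if "dcaa" is a subsequence of "caabdeddcc"
Greedy scan:
  Position 0 ('c'): no match needed
  Position 1 ('a'): no match needed
  Position 2 ('a'): no match needed
  Position 3 ('b'): no match needed
  Position 4 ('d'): matches sub[0] = 'd'
  Position 5 ('e'): no match needed
  Position 6 ('d'): no match needed
  Position 7 ('d'): no match needed
  Position 8 ('c'): matches sub[1] = 'c'
  Position 9 ('c'): no match needed
Only matched 2/4 characters => not a subsequence

0


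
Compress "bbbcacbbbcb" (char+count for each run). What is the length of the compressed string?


Input: bbbcacbbbcb
Runs:
  'b' x 3 => "b3"
  'c' x 1 => "c1"
  'a' x 1 => "a1"
  'c' x 1 => "c1"
  'b' x 3 => "b3"
  'c' x 1 => "c1"
  'b' x 1 => "b1"
Compressed: "b3c1a1c1b3c1b1"
Compressed length: 14

14


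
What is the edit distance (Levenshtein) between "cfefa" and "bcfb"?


Computing edit distance: "cfefa" -> "bcfb"
DP table:
           b    c    f    b
      0    1    2    3    4
  c   1    1    1    2    3
  f   2    2    2    1    2
  e   3    3    3    2    2
  f   4    4    4    3    3
  a   5    5    5    4    4
Edit distance = dp[5][4] = 4

4


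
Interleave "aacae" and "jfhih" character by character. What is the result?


Interleaving "aacae" and "jfhih":
  Position 0: 'a' from first, 'j' from second => "aj"
  Position 1: 'a' from first, 'f' from second => "af"
  Position 2: 'c' from first, 'h' from second => "ch"
  Position 3: 'a' from first, 'i' from second => "ai"
  Position 4: 'e' from first, 'h' from second => "eh"
Result: ajafchaieh

ajafchaieh


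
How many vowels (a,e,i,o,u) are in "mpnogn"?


Input: mpnogn
Checking each character:
  'm' at position 0: consonant
  'p' at position 1: consonant
  'n' at position 2: consonant
  'o' at position 3: vowel (running total: 1)
  'g' at position 4: consonant
  'n' at position 5: consonant
Total vowels: 1

1


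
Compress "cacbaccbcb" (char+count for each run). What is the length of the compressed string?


Input: cacbaccbcb
Runs:
  'c' x 1 => "c1"
  'a' x 1 => "a1"
  'c' x 1 => "c1"
  'b' x 1 => "b1"
  'a' x 1 => "a1"
  'c' x 2 => "c2"
  'b' x 1 => "b1"
  'c' x 1 => "c1"
  'b' x 1 => "b1"
Compressed: "c1a1c1b1a1c2b1c1b1"
Compressed length: 18

18


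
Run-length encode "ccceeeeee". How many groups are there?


Input: ccceeeeee
Scanning for consecutive runs:
  Group 1: 'c' x 3 (positions 0-2)
  Group 2: 'e' x 6 (positions 3-8)
Total groups: 2

2


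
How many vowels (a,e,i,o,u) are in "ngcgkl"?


Input: ngcgkl
Checking each character:
  'n' at position 0: consonant
  'g' at position 1: consonant
  'c' at position 2: consonant
  'g' at position 3: consonant
  'k' at position 4: consonant
  'l' at position 5: consonant
Total vowels: 0

0


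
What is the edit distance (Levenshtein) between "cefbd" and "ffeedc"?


Computing edit distance: "cefbd" -> "ffeedc"
DP table:
           f    f    e    e    d    c
      0    1    2    3    4    5    6
  c   1    1    2    3    4    5    5
  e   2    2    2    2    3    4    5
  f   3    2    2    3    3    4    5
  b   4    3    3    3    4    4    5
  d   5    4    4    4    4    4    5
Edit distance = dp[5][6] = 5

5


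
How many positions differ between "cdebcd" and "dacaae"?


Comparing "cdebcd" and "dacaae" position by position:
  Position 0: 'c' vs 'd' => DIFFER
  Position 1: 'd' vs 'a' => DIFFER
  Position 2: 'e' vs 'c' => DIFFER
  Position 3: 'b' vs 'a' => DIFFER
  Position 4: 'c' vs 'a' => DIFFER
  Position 5: 'd' vs 'e' => DIFFER
Positions that differ: 6

6


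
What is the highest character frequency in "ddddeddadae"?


Input: ddddeddadae
Character counts:
  'a': 2
  'd': 7
  'e': 2
Maximum frequency: 7

7


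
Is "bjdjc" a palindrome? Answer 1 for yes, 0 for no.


Input: bjdjc
Reversed: cjdjb
  Compare pos 0 ('b') with pos 4 ('c'): MISMATCH
  Compare pos 1 ('j') with pos 3 ('j'): match
Result: not a palindrome

0


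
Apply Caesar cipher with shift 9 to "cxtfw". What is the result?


Caesar cipher: shift "cxtfw" by 9
  'c' (pos 2) + 9 = pos 11 = 'l'
  'x' (pos 23) + 9 = pos 6 = 'g'
  't' (pos 19) + 9 = pos 2 = 'c'
  'f' (pos 5) + 9 = pos 14 = 'o'
  'w' (pos 22) + 9 = pos 5 = 'f'
Result: lgcof

lgcof


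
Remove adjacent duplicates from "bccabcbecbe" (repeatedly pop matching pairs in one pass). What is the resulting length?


Input: bccabcbecbe
Stack-based adjacent duplicate removal:
  Read 'b': push. Stack: b
  Read 'c': push. Stack: bc
  Read 'c': matches stack top 'c' => pop. Stack: b
  Read 'a': push. Stack: ba
  Read 'b': push. Stack: bab
  Read 'c': push. Stack: babc
  Read 'b': push. Stack: babcb
  Read 'e': push. Stack: babcbe
  Read 'c': push. Stack: babcbec
  Read 'b': push. Stack: babcbecb
  Read 'e': push. Stack: babcbecbe
Final stack: "babcbecbe" (length 9)

9


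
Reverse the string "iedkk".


Input: iedkk
Reading characters right to left:
  Position 4: 'k'
  Position 3: 'k'
  Position 2: 'd'
  Position 1: 'e'
  Position 0: 'i'
Reversed: kkdei

kkdei


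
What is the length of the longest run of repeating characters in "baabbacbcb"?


Input: "baabbacbcb"
Scanning for longest run:
  Position 1 ('a'): new char, reset run to 1
  Position 2 ('a'): continues run of 'a', length=2
  Position 3 ('b'): new char, reset run to 1
  Position 4 ('b'): continues run of 'b', length=2
  Position 5 ('a'): new char, reset run to 1
  Position 6 ('c'): new char, reset run to 1
  Position 7 ('b'): new char, reset run to 1
  Position 8 ('c'): new char, reset run to 1
  Position 9 ('b'): new char, reset run to 1
Longest run: 'a' with length 2

2
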